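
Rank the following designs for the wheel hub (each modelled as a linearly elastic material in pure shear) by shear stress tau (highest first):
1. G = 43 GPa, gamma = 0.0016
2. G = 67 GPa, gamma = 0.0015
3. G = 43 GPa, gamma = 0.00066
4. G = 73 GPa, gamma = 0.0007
Model: a linearly elastic material in pure shear, so tau = G·gamma (SI units).
  Case 1: tau = (4.3 × 10¹⁰) × 0.0016 = 6.88 × 10⁷ Pa = 68.8 MPa
  Case 2: tau = (6.7 × 10¹⁰) × 0.0015 = 1.005 × 10⁸ Pa = 100.5 MPa
  Case 3: tau = (4.3 × 10¹⁰) × 0.00066 = 2.838 × 10⁷ Pa = 28.38 MPa
  Case 4: tau = (7.3 × 10¹⁰) × 0.0007 = 5.11 × 10⁷ Pa = 51.1 MPa
Ordering: 100.5 MPa (case 2) > 68.8 MPa (case 1) > 51.1 MPa (case 4) > 28.38 MPa (case 3)
Final answer: 2, 1, 4, 3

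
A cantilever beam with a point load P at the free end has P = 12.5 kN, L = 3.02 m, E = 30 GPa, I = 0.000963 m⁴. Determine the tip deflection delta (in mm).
Model: a cantilever beam with a point load P at the free end, so delta = (P·L^3) / (3·E·I).
Convert to SI units:
  P = 12.5 kN = 12500 N
  E = 30 GPa = 3 × 10¹⁰ Pa
Substitute:
  delta = (12500 × 3.02^3) / (3 × (3 × 10¹⁰) × 0.000963)
  delta = 0.003972 m
Convert: delta = 0.003972 m = 3.972 mm
Final answer: delta = 3.972 mm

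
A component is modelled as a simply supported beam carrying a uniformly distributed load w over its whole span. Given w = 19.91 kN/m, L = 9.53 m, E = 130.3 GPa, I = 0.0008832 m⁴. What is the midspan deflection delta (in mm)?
Model: a simply supported beam carrying a uniformly distributed load w over its whole span, so delta = (5·w·L^4) / (384·E·I).
Convert to SI units:
  w = 19.91 kN/m = 19910 N/m
  E = 130.3 GPa = 1.303 × 10¹¹ Pa
Substitute:
  delta = (5 × 19910 × 9.53^4) / (384 × (1.303 × 10¹¹) × 0.0008832)
  delta = 0.01858 m
Convert: delta = 0.01858 m = 18.58 mm
Final answer: delta = 18.58 mm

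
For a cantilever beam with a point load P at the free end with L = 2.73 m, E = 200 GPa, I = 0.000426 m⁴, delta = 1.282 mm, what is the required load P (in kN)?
Model: a cantilever beam with a point load P at the free end, so delta = (P·L^3) / (3·E·I).
Solve for P: P = (3·delta·E·I) / L^3.
Convert to SI units:
  E = 200 GPa = 2 × 10¹¹ Pa
  delta = 1.282 mm = 0.001282 m
Substitute:
  P = (3 × 0.001282 × (2 × 10¹¹) × 0.000426) / 2.73^3
  P = 16110 N
Convert: P = 16110 N = 16.11 kN
Final answer: P = 16.11 kN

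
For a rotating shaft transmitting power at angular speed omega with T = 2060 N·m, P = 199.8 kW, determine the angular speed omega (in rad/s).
Model: a rotating shaft transmitting power at angular speed omega, so P = T·omega.
Solve for omega: omega = P / T.
Convert to SI units:
  P = 199.8 kW = 199800 W
Substitute:
  omega = 199800 / 2060
  omega = 96.99 rad/s
Final answer: omega = 96.99 rad/s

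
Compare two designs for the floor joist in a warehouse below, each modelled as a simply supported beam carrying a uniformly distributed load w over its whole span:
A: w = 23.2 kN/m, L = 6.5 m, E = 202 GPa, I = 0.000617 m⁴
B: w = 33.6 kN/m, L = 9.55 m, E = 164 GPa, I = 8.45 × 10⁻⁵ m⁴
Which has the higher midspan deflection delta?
Model: a simply supported beam carrying a uniformly distributed load w over its whole span, so delta = (5·w·L^4) / (384·E·I) (SI units).
  A: delta = (5 × 23200 × 6.5^4) / (384 × (2.02 × 10¹¹) × 0.000617) = 0.004327 m = 4.327 mm
  B: delta = (5 × 33600 × 9.55^4) / (384 × (1.64 × 10¹¹) × (8.45 × 10⁻⁵)) = 0.2626 m = 262.6 mm
262.6 mm > 4.327 mm, so B is larger.
Final answer: B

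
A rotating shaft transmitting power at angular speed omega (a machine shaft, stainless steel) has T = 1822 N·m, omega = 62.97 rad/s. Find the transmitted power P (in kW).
Model: a rotating shaft transmitting power at angular speed omega, so P = T·omega.
Substitute:
  P = 1822 × 62.97
  P = 114700 W
Convert: P = 114700 W = 114.7 kW
Final answer: P = 114.7 kW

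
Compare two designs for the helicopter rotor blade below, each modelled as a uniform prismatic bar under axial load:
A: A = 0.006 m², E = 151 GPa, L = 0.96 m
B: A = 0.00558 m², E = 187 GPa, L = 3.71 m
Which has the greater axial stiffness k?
Model: a uniform prismatic bar under axial load, so k = (A·E) / L (SI units).
  A: k = (0.006 × (1.51 × 10¹¹)) / 0.96 = 9.438 × 10⁸ N/m = 943.8 MN/m
  B: k = (0.00558 × (1.87 × 10¹¹)) / 3.71 = 2.813 × 10⁸ N/m = 281.3 MN/m
943.8 MN/m > 281.3 MN/m, so A is larger.
Final answer: A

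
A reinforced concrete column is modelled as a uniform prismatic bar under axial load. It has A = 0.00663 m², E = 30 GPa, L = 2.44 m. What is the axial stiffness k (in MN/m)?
Model: a uniform prismatic bar under axial load, so k = (A·E) / L.
Convert to SI units:
  E = 30 GPa = 3 × 10¹⁰ Pa
Substitute:
  k = (0.00663 × (3 × 10¹⁰)) / 2.44
  k = 8.152 × 10⁷ N/m
Convert: k = 8.152 × 10⁷ N/m = 81.52 MN/m
Final answer: k = 81.52 MN/m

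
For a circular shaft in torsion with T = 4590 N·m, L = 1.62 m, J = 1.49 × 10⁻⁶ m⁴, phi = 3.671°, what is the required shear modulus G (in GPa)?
Model: a circular shaft in torsion, so phi = (T·L) / (G·J).
Solve for G: G = (T·L) / (phi·J).
Convert to SI units:
  phi = 3.671° = 0.06407 rad
Substitute:
  G = (4590 × 1.62) / (0.06407 × (1.49 × 10⁻⁶))
  G = 7.789 × 10¹⁰ Pa
Convert: G = 7.789 × 10¹⁰ Pa = 77.89 GPa
Final answer: G = 77.89 GPa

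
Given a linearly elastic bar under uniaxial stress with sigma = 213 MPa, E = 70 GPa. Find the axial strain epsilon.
Model: a linearly elastic bar under uniaxial stress, so epsilon = sigma / E.
Convert to SI units:
  sigma = 213 MPa = 2.13 × 10⁸ Pa
  E = 70 GPa = 7 × 10¹⁰ Pa
Substitute:
  epsilon = (2.13 × 10⁸) / (7 × 10¹⁰)
  epsilon = 0.003043
Final answer: epsilon = 0.003043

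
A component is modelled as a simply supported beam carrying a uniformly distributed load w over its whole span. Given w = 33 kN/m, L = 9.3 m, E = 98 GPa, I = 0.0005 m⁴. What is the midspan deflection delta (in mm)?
Model: a simply supported beam carrying a uniformly distributed load w over its whole span, so delta = (5·w·L^4) / (384·E·I).
Convert to SI units:
  w = 33 kN/m = 33000 N/m
  E = 98 GPa = 9.8 × 10¹⁰ Pa
Substitute:
  delta = (5 × 33000 × 9.3^4) / (384 × (9.8 × 10¹⁰) × 0.0005)
  delta = 0.0656 m
Convert: delta = 0.0656 m = 65.6 mm
Final answer: delta = 65.6 mm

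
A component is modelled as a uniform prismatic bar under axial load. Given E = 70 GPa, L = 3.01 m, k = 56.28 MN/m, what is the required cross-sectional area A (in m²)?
Model: a uniform prismatic bar under axial load, so k = (A·E) / L.
Solve for A: A = (k·L) / E.
Convert to SI units:
  E = 70 GPa = 7 × 10¹⁰ Pa
  k = 56.28 MN/m = 5.628 × 10⁷ N/m
Substitute:
  A = ((5.628 × 10⁷) × 3.01) / (7 × 10¹⁰)
  A = 0.00242 m²
Final answer: A = 0.00242 m²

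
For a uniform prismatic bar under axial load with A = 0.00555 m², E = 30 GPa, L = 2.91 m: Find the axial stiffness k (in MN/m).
Model: a uniform prismatic bar under axial load, so k = (A·E) / L.
Convert to SI units:
  E = 30 GPa = 3 × 10¹⁰ Pa
Substitute:
  k = (0.00555 × (3 × 10¹⁰)) / 2.91
  k = 5.722 × 10⁷ N/m
Convert: k = 5.722 × 10⁷ N/m = 57.22 MN/m
Final answer: k = 57.22 MN/m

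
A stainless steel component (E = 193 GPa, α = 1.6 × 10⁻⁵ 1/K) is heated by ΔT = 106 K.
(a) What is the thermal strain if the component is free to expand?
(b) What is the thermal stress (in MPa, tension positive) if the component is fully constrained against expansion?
(a) Free thermal strain ε_th = α·ΔT = (1.6 × 10⁻⁵) × 106 = 0.001696
(b) Fully constrained, the expansion is suppressed, so σ = -E·α·ΔT. Convert E = 193 GPa = 1.93 × 10¹¹ Pa.
  σ = -(1.93 × 10¹¹) × (1.6 × 10⁻⁵) × 106 = -3.273 × 10⁸ Pa = -327.3 MPa (compressive)
Final answer: (a) ε_th = 0.001696, (b) σ = -327.3 MPa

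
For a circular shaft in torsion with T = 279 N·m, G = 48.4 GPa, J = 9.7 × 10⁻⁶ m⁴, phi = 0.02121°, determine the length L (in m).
Model: a circular shaft in torsion, so phi = (T·L) / (G·J).
Solve for L: L = (phi·G·J) / T.
Convert to SI units:
  G = 48.4 GPa = 4.84 × 10¹⁰ Pa
  phi = 0.02121° = 0.0003702 rad
Substitute:
  L = (0.0003702 × (4.84 × 10¹⁰) × (9.7 × 10⁻⁶)) / 279
  L = 0.6229 m
Final answer: L = 0.6229 m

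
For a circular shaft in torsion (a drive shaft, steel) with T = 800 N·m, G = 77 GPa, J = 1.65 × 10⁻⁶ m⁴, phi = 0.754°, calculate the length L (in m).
Model: a circular shaft in torsion, so phi = (T·L) / (G·J).
Solve for L: L = (phi·G·J) / T.
Convert to SI units:
  G = 77 GPa = 7.7 × 10¹⁰ Pa
  phi = 0.754° = 0.01316 rad
Substitute:
  L = (0.01316 × (7.7 × 10¹⁰) × (1.65 × 10⁻⁶)) / 800
  L = 2.09 m
Final answer: L = 2.09 m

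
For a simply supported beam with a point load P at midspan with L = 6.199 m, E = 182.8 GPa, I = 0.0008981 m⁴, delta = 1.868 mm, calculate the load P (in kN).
Model: a simply supported beam with a point load P at midspan, so delta = (P·L^3) / (48·E·I).
Solve for P: P = (48·delta·E·I) / L^3.
Convert to SI units:
  E = 182.8 GPa = 1.828 × 10¹¹ Pa
  delta = 1.868 mm = 0.001868 m
Substitute:
  P = (48 × 0.001868 × (1.828 × 10¹¹) × 0.0008981) / 6.199^3
  P = 61800 N
Convert: P = 61800 N = 61.8 kN
Final answer: P = 61.8 kN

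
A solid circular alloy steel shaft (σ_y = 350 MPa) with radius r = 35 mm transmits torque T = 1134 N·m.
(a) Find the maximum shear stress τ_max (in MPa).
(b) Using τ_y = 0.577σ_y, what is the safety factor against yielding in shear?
(a) For a solid circular shaft, τ_max = T·r/J with J = π·r^4/2, i.e. τ_max = 2·T / (π·r^3). Convert r = 35 mm = 0.035 m.
  τ_max = (2 × 1134) / (π × 0.035^3) = 1.684 × 10⁷ Pa = 16.84 MPa
(b) τ_y = 0.577 × 350 = 201.95 MPa
  SF = τ_y/τ_max = 201.95 / 16.84 = 11.99
Final answer: (a) τ_max = 16.84 MPa, (b) SF = 11.99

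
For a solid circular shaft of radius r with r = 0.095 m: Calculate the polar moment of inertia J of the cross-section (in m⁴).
Model: a solid circular shaft of radius r, so J = (π·r^4) / 2.
Substitute:
  J = (π × 0.095^4) / 2
  J = 0.0001279 m⁴
Final answer: J = 0.0001279 m⁴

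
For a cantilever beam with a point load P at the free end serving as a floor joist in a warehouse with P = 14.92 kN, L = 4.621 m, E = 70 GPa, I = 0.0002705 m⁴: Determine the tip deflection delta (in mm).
Model: a cantilever beam with a point load P at the free end, so delta = (P·L^3) / (3·E·I).
Convert to SI units:
  P = 14.92 kN = 14920 N
  E = 70 GPa = 7 × 10¹⁰ Pa
Substitute:
  delta = (14920 × 4.621^3) / (3 × (7 × 10¹⁰) × 0.0002705)
  delta = 0.02592 m
Convert: delta = 0.02592 m = 25.92 mm
Final answer: delta = 25.92 mm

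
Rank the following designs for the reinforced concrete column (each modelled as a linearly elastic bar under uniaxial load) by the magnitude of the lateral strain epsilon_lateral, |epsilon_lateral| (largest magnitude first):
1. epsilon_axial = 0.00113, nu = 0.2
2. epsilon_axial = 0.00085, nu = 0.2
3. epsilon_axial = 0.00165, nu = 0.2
Model: a linearly elastic bar under uniaxial load, so epsilon_lateral = -nu·epsilon_axial (SI units).
  Case 1: epsilon_lateral = -(0.2 × 0.00113) = -0.000226
  Case 2: epsilon_lateral = -(0.2 × 0.00085) = -0.00017
  Case 3: epsilon_lateral = -(0.2 × 0.00165) = -0.00033
Ordering by |epsilon_lateral|: 0.00033 (case 3) > 0.000226 (case 1) > 0.00017 (case 2)
Final answer: 3, 1, 2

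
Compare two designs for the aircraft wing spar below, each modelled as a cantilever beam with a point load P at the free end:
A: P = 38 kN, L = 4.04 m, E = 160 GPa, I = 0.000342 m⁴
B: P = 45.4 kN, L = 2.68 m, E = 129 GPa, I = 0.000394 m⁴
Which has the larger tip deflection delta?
Model: a cantilever beam with a point load P at the free end, so delta = (P·L^3) / (3·E·I) (SI units).
  A: delta = (38000 × 4.04^3) / (3 × (1.6 × 10¹¹) × 0.000342) = 0.01526 m = 15.26 mm
  B: delta = (45400 × 2.68^3) / (3 × (1.29 × 10¹¹) × 0.000394) = 0.005731 m = 5.731 mm
15.26 mm > 5.731 mm, so A is larger.
Final answer: A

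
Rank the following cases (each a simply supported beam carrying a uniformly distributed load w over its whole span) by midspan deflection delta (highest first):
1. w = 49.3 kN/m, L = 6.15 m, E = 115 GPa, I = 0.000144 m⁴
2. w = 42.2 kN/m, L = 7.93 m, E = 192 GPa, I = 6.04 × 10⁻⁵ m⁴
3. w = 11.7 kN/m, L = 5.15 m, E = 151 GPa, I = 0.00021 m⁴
Model: a simply supported beam carrying a uniformly distributed load w over its whole span, so delta = (5·w·L^4) / (384·E·I) (SI units).
  Case 1: delta = (5 × 49300 × 6.15^4) / (384 × (1.15 × 10¹¹) × 0.000144) = 0.05545 m = 55.45 mm
  Case 2: delta = (5 × 42200 × 7.93^4) / (384 × (1.92 × 10¹¹) × (6.04 × 10⁻⁵)) = 0.1874 m = 187.4 mm
  Case 3: delta = (5 × 11700 × 5.15^4) / (384 × (1.51 × 10¹¹) × 0.00021) = 0.00338 m = 3.38 mm
Ordering: 187.4 mm (case 2) > 55.45 mm (case 1) > 3.38 mm (case 3)
Final answer: 2, 1, 3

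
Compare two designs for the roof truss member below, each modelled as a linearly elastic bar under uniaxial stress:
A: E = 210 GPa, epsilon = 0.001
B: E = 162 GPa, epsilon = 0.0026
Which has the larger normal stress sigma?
Model: a linearly elastic bar under uniaxial stress, so sigma = E·epsilon (SI units).
  A: sigma = (2.1 × 10¹¹) × 0.001 = 2.1 × 10⁸ Pa = 210 MPa
  B: sigma = (1.62 × 10¹¹) × 0.0026 = 4.212 × 10⁸ Pa = 421.2 MPa
421.2 MPa > 210 MPa, so B is larger.
Final answer: B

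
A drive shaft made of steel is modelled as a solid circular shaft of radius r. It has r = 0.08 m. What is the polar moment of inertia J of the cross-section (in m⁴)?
Model: a solid circular shaft of radius r, so J = (π·r^4) / 2.
Substitute:
  J = (π × 0.08^4) / 2
  J = 6.434 × 10⁻⁵ m⁴
Final answer: J = 6.434 × 10⁻⁵ m⁴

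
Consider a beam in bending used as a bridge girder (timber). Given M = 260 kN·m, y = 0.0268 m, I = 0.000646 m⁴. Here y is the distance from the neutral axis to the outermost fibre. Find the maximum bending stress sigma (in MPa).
Model: a beam in bending, so sigma = (M·y) / I.
Convert to SI units:
  M = 260 kN·m = 260000 N·m
Substitute:
  sigma = (260000 × 0.0268) / 0.000646
  sigma = 1.079 × 10⁷ Pa
Convert: sigma = 1.079 × 10⁷ Pa = 10.79 MPa
Final answer: sigma = 10.79 MPa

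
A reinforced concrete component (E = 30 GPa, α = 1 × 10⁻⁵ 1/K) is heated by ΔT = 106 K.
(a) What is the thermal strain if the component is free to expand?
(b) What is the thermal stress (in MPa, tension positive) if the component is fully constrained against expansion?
(a) Free thermal strain ε_th = α·ΔT = (1 × 10⁻⁵) × 106 = 0.00106
(b) Fully constrained, the expansion is suppressed, so σ = -E·α·ΔT. Convert E = 30 GPa = 3 × 10¹⁰ Pa.
  σ = -(3 × 10¹⁰) × (1 × 10⁻⁵) × 106 = -3.18 × 10⁷ Pa = -31.8 MPa (compressive)
Final answer: (a) ε_th = 0.00106, (b) σ = -31.8 MPa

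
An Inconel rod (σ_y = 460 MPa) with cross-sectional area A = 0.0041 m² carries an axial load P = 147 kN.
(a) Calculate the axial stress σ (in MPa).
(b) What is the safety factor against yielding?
(a) Axial stress σ = P/A. Convert P = 147 kN = 147000 N.
  σ = 147000 / 0.0041 = 3.585 × 10⁷ Pa = 35.85 MPa
(b) Safety factor SF = σ_y/σ = 460 / 35.85 = 12.83
Final answer: (a) σ = 35.85 MPa, (b) SF = 12.83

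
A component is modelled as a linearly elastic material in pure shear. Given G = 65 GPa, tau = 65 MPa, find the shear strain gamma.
Model: a linearly elastic material in pure shear, so tau = G·gamma.
Solve for gamma: gamma = tau / G.
Convert to SI units:
  G = 65 GPa = 6.5 × 10¹⁰ Pa
  tau = 65 MPa = 6.5 × 10⁷ Pa
Substitute:
  gamma = (6.5 × 10⁷) / (6.5 × 10¹⁰)
  gamma = 0.001
Final answer: gamma = 0.001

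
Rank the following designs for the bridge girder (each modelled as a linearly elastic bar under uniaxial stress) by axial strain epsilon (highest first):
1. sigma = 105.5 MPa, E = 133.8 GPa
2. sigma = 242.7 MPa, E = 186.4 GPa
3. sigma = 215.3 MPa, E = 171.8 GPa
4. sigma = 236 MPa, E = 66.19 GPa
Model: a linearly elastic bar under uniaxial stress, so epsilon = sigma / E (SI units).
  Case 1: epsilon = (1.055 × 10⁸) / (1.338 × 10¹¹) = 0.0007885
  Case 2: epsilon = (2.427 × 10⁸) / (1.864 × 10¹¹) = 0.001302
  Case 3: epsilon = (2.153 × 10⁸) / (1.718 × 10¹¹) = 0.001253
  Case 4: epsilon = (2.36 × 10⁸) / (6.619 × 10¹⁰) = 0.003565
Ordering: 0.003565 (case 4) > 0.001302 (case 2) > 0.001253 (case 3) > 0.0007885 (case 1)
Final answer: 4, 2, 3, 1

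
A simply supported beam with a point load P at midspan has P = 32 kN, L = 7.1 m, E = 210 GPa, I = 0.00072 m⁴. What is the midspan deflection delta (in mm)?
Model: a simply supported beam with a point load P at midspan, so delta = (P·L^3) / (48·E·I).
Convert to SI units:
  P = 32 kN = 32000 N
  E = 210 GPa = 2.1 × 10¹¹ Pa
Substitute:
  delta = (32000 × 7.1^3) / (48 × (2.1 × 10¹¹) × 0.00072)
  delta = 0.001578 m
Convert: delta = 0.001578 m = 1.578 mm
Final answer: delta = 1.578 mm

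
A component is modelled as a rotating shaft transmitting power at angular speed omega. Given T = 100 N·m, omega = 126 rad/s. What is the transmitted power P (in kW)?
Model: a rotating shaft transmitting power at angular speed omega, so P = T·omega.
Substitute:
  P = 100 × 126
  P = 12600 W
Convert: P = 12600 W = 12.6 kW
Final answer: P = 12.6 kW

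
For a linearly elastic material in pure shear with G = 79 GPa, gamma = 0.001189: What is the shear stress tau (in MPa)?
Model: a linearly elastic material in pure shear, so tau = G·gamma.
Convert to SI units:
  G = 79 GPa = 7.9 × 10¹⁰ Pa
Substitute:
  tau = (7.9 × 10¹⁰) × 0.001189
  tau = 9.393 × 10⁷ Pa
Convert: tau = 9.393 × 10⁷ Pa = 93.93 MPa
Final answer: tau = 93.93 MPa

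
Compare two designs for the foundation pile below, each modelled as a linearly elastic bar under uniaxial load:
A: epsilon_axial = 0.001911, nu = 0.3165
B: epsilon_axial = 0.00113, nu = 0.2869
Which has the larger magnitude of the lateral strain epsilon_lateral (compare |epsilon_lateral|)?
Model: a linearly elastic bar under uniaxial load, so epsilon_lateral = -nu·epsilon_axial (SI units).
  A: epsilon_lateral = -(0.3165 × 0.001911) = -0.0006048
  B: epsilon_lateral = -(0.2869 × 0.00113) = -0.0003242
|epsilon_lateral|: A = 0.0006048, B = 0.0003242, so A is larger in magnitude.
Final answer: A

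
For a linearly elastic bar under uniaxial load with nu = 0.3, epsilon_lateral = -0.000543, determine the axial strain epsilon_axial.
Model: a linearly elastic bar under uniaxial load, so epsilon_lateral = -nu·epsilon_axial.
Solve for epsilon_axial: epsilon_axial = -epsilon_lateral / nu.
Substitute:
  epsilon_axial = -(-0.000543) / 0.3
  epsilon_axial = 0.00181
Final answer: epsilon_axial = 0.00181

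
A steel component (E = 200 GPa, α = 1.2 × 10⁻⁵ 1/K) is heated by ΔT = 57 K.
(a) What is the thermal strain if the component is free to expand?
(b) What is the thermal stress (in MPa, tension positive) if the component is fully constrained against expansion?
(a) Free thermal strain ε_th = α·ΔT = (1.2 × 10⁻⁵) × 57 = 0.000684
(b) Fully constrained, the expansion is suppressed, so σ = -E·α·ΔT. Convert E = 200 GPa = 2 × 10¹¹ Pa.
  σ = -(2 × 10¹¹) × (1.2 × 10⁻⁵) × 57 = -1.368 × 10⁸ Pa = -136.8 MPa (compressive)
Final answer: (a) ε_th = 0.000684, (b) σ = -136.8 MPa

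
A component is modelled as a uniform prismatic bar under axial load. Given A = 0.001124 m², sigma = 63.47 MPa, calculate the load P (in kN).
Model: a uniform prismatic bar under axial load, so sigma = P / A.
Solve for P: P = sigma·A.
Convert to SI units:
  sigma = 63.47 MPa = 6.347 × 10⁷ Pa
Substitute:
  P = (6.347 × 10⁷) × 0.001124
  P = 71340 N
Convert: P = 71340 N = 71.34 kN
Final answer: P = 71.34 kN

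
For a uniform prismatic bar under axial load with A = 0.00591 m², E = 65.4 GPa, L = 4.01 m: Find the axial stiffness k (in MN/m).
Model: a uniform prismatic bar under axial load, so k = (A·E) / L.
Convert to SI units:
  E = 65.4 GPa = 6.54 × 10¹⁰ Pa
Substitute:
  k = (0.00591 × (6.54 × 10¹⁰)) / 4.01
  k = 9.639 × 10⁷ N/m
Convert: k = 9.639 × 10⁷ N/m = 96.39 MN/m
Final answer: k = 96.39 MN/m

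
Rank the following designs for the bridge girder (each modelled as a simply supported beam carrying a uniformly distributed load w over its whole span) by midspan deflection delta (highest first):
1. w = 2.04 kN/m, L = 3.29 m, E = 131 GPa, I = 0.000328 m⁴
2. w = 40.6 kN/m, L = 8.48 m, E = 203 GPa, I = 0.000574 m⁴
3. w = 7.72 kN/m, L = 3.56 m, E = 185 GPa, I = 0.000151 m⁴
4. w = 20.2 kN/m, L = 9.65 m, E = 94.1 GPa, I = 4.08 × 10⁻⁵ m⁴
Model: a simply supported beam carrying a uniformly distributed load w over its whole span, so delta = (5·w·L^4) / (384·E·I) (SI units).
  Case 1: delta = (5 × 2040 × 3.29^4) / (384 × (1.31 × 10¹¹) × 0.000328) = 7.243 × 10⁻⁵ m = 0.07243 mm
  Case 2: delta = (5 × 40600 × 8.48^4) / (384 × (2.03 × 10¹¹) × 0.000574) = 0.02346 m = 23.46 mm
  Case 3: delta = (5 × 7720 × 3.56^4) / (384 × (1.85 × 10¹¹) × 0.000151) = 0.000578 m = 0.578 mm
  Case 4: delta = (5 × 20200 × 9.65^4) / (384 × (9.41 × 10¹⁰) × (4.08 × 10⁻⁵)) = 0.5941 m = 594.1 mm
Ordering: 594.1 mm (case 4) > 23.46 mm (case 2) > 0.578 mm (case 3) > 0.07243 mm (case 1)
Final answer: 4, 2, 3, 1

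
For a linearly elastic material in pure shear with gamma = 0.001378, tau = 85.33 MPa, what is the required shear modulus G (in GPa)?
Model: a linearly elastic material in pure shear, so tau = G·gamma.
Solve for G: G = tau / gamma.
Convert to SI units:
  tau = 85.33 MPa = 8.533 × 10⁷ Pa
Substitute:
  G = (8.533 × 10⁷) / 0.001378
  G = 6.192 × 10¹⁰ Pa
Convert: G = 6.192 × 10¹⁰ Pa = 61.92 GPa
Final answer: G = 61.92 GPa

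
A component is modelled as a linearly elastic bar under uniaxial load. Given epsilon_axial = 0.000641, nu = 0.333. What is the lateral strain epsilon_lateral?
Model: a linearly elastic bar under uniaxial load, so epsilon_lateral = -nu·epsilon_axial.
Substitute:
  epsilon_lateral = -(0.333 × 0.000641)
  epsilon_lateral = -0.0002135
Final answer: epsilon_lateral = -0.0002135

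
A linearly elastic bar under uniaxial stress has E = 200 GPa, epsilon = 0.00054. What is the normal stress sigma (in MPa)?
Model: a linearly elastic bar under uniaxial stress, so sigma = E·epsilon.
Convert to SI units:
  E = 200 GPa = 2 × 10¹¹ Pa
Substitute:
  sigma = (2 × 10¹¹) × 0.00054
  sigma = 1.08 × 10⁸ Pa
Convert: sigma = 1.08 × 10⁸ Pa = 108 MPa
Final answer: sigma = 108 MPa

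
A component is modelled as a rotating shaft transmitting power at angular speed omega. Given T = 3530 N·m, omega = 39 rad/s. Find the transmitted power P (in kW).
Model: a rotating shaft transmitting power at angular speed omega, so P = T·omega.
Substitute:
  P = 3530 × 39
  P = 137700 W
Convert: P = 137700 W = 137.7 kW
Final answer: P = 137.7 kW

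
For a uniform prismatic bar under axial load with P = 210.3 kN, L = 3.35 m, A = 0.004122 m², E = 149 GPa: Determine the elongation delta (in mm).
Model: a uniform prismatic bar under axial load, so delta = (P·L) / (A·E).
Convert to SI units:
  P = 210.3 kN = 210300 N
  E = 149 GPa = 1.49 × 10¹¹ Pa
Substitute:
  delta = (210300 × 3.35) / (0.004122 × (1.49 × 10¹¹))
  delta = 0.001147 m
Convert: delta = 0.001147 m = 1.147 mm
Final answer: delta = 1.147 mm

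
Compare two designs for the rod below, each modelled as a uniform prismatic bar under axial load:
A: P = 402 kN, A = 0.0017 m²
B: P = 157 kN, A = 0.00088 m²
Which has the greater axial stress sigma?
Model: a uniform prismatic bar under axial load, so sigma = P / A (SI units).
  A: sigma = 402000 / 0.0017 = 2.365 × 10⁸ Pa = 236.5 MPa
  B: sigma = 157000 / 0.00088 = 1.784 × 10⁸ Pa = 178.4 MPa
236.5 MPa > 178.4 MPa, so A is larger.
Final answer: A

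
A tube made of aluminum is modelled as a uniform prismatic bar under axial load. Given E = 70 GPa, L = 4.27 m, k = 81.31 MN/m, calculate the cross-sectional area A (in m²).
Model: a uniform prismatic bar under axial load, so k = (A·E) / L.
Solve for A: A = (k·L) / E.
Convert to SI units:
  E = 70 GPa = 7 × 10¹⁰ Pa
  k = 81.31 MN/m = 8.131 × 10⁷ N/m
Substitute:
  A = ((8.131 × 10⁷) × 4.27) / (7 × 10¹⁰)
  A = 0.00496 m²
Final answer: A = 0.00496 m²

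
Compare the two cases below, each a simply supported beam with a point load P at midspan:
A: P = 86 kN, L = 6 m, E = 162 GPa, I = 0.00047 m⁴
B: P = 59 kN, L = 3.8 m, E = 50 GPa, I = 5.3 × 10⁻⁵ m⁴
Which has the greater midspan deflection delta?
Model: a simply supported beam with a point load P at midspan, so delta = (P·L^3) / (48·E·I) (SI units).
  A: delta = (86000 × 6^3) / (48 × (1.62 × 10¹¹) × 0.00047) = 0.005083 m = 5.083 mm
  B: delta = (59000 × 3.8^3) / (48 × (5 × 10¹⁰) × (5.3 × 10⁻⁵)) = 0.02545 m = 25.45 mm
25.45 mm > 5.083 mm, so B is larger.
Final answer: B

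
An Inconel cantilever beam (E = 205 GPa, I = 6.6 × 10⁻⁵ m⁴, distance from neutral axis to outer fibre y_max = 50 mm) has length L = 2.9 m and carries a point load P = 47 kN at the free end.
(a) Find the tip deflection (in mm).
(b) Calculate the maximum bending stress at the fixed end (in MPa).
(a) Tip deflection of a cantilever with an end point load: δ = P·L^3 / (3·E·I). Convert P = 47 kN = 47000 N, E = 205 GPa = 2.05 × 10¹¹ Pa.
  δ = (47000 × 2.9^3) / (3 × (2.05 × 10¹¹) × (6.6 × 10⁻⁵)) = 0.02824 m = 28.24 mm
(b) Maximum bending moment at the fixed end: M = P·L = 47000 × 2.9 = 136300 N·m. Convert y_max = 50 mm = 0.05 m.
  σ = M·y_max / I = (136300 × 0.05) / (6.6 × 10⁻⁵) = 1.033 × 10⁸ Pa = 103.3 MPa
Final answer: (a) δ = 28.24 mm, (b) σ = 103.3 MPa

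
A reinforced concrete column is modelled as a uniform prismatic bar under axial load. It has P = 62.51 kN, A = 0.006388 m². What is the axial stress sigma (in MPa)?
Model: a uniform prismatic bar under axial load, so sigma = P / A.
Convert to SI units:
  P = 62.51 kN = 62510 N
Substitute:
  sigma = 62510 / 0.006388
  sigma = 9.786 × 10⁶ Pa
Convert: sigma = 9.786 × 10⁶ Pa = 9.786 MPa
Final answer: sigma = 9.786 MPa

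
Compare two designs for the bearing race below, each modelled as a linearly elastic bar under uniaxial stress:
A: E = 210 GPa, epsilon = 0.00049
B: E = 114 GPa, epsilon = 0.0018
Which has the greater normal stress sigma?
Model: a linearly elastic bar under uniaxial stress, so sigma = E·epsilon (SI units).
  A: sigma = (2.1 × 10¹¹) × 0.00049 = 1.029 × 10⁸ Pa = 102.9 MPa
  B: sigma = (1.14 × 10¹¹) × 0.0018 = 2.052 × 10⁸ Pa = 205.2 MPa
205.2 MPa > 102.9 MPa, so B is larger.
Final answer: B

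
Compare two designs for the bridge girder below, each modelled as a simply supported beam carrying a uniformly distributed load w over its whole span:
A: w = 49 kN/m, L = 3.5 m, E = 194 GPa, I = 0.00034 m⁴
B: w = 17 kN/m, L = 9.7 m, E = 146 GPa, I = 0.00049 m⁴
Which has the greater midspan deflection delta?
Model: a simply supported beam carrying a uniformly distributed load w over its whole span, so delta = (5·w·L^4) / (384·E·I) (SI units).
  A: delta = (5 × 49000 × 3.5^4) / (384 × (1.94 × 10¹¹) × 0.00034) = 0.001452 m = 1.452 mm
  B: delta = (5 × 17000 × 9.7^4) / (384 × (1.46 × 10¹¹) × 0.00049) = 0.02739 m = 27.39 mm
27.39 mm > 1.452 mm, so B is larger.
Final answer: B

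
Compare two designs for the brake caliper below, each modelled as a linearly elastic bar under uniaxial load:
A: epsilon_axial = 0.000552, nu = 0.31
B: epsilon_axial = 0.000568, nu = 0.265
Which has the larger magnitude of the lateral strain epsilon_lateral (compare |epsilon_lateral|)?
Model: a linearly elastic bar under uniaxial load, so epsilon_lateral = -nu·epsilon_axial (SI units).
  A: epsilon_lateral = -(0.31 × 0.000552) = -0.0001711
  B: epsilon_lateral = -(0.265 × 0.000568) = -0.0001505
|epsilon_lateral|: A = 0.0001711, B = 0.0001505, so A is larger in magnitude.
Final answer: A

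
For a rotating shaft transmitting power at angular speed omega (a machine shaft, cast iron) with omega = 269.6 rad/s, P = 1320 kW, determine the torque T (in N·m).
Model: a rotating shaft transmitting power at angular speed omega, so P = T·omega.
Solve for T: T = P / omega.
Convert to SI units:
  P = 1320 kW = 1.32 × 10⁶ W
Substitute:
  T = (1.32 × 10⁶) / 269.6
  T = 4896 N·m
Final answer: T = 4896 N·m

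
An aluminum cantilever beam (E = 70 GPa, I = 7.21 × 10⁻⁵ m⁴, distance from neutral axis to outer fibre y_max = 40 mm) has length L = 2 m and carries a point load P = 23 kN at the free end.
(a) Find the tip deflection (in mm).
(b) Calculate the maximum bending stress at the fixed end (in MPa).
(a) Tip deflection of a cantilever with an end point load: δ = P·L^3 / (3·E·I). Convert P = 23 kN = 23000 N, E = 70 GPa = 7 × 10¹⁰ Pa.
  δ = (23000 × 2^3) / (3 × (7 × 10¹⁰) × (7.21 × 10⁻⁵)) = 0.01215 m = 12.15 mm
(b) Maximum bending moment at the fixed end: M = P·L = 23000 × 2 = 46000 N·m. Convert y_max = 40 mm = 0.04 m.
  σ = M·y_max / I = (46000 × 0.04) / (7.21 × 10⁻⁵) = 2.552 × 10⁷ Pa = 25.52 MPa
Final answer: (a) δ = 12.15 mm, (b) σ = 25.52 MPa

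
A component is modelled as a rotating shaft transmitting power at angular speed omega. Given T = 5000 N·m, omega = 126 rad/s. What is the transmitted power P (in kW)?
Model: a rotating shaft transmitting power at angular speed omega, so P = T·omega.
Substitute:
  P = 5000 × 126
  P = 630000 W
Convert: P = 630000 W = 630 kW
Final answer: P = 630 kW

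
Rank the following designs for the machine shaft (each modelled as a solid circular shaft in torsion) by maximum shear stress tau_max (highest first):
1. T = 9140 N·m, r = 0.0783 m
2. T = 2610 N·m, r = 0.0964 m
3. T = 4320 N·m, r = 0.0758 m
Model: a solid circular shaft in torsion, so tau_max = (2·T) / (π·r^3) (SI units).
  Case 1: tau_max = (2 × 9140) / (π × 0.0783^3) = 1.212 × 10⁷ Pa = 12.12 MPa
  Case 2: tau_max = (2 × 2610) / (π × 0.0964^3) = 1.855 × 10⁶ Pa = 1.855 MPa
  Case 3: tau_max = (2 × 4320) / (π × 0.0758^3) = 6.315 × 10⁶ Pa = 6.315 MPa
Ordering: 12.12 MPa (case 1) > 6.315 MPa (case 3) > 1.855 MPa (case 2)
Final answer: 1, 3, 2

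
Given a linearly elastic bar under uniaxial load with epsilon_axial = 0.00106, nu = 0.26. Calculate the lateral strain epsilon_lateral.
Model: a linearly elastic bar under uniaxial load, so epsilon_lateral = -nu·epsilon_axial.
Substitute:
  epsilon_lateral = -(0.26 × 0.00106)
  epsilon_lateral = -0.0002756
Final answer: epsilon_lateral = -0.0002756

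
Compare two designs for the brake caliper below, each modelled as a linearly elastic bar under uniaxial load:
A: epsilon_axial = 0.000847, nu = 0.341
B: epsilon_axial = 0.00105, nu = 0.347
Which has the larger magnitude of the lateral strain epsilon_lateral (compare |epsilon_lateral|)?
Model: a linearly elastic bar under uniaxial load, so epsilon_lateral = -nu·epsilon_axial (SI units).
  A: epsilon_lateral = -(0.341 × 0.000847) = -0.0002888
  B: epsilon_lateral = -(0.347 × 0.00105) = -0.0003643
|epsilon_lateral|: A = 0.0002888, B = 0.0003643, so B is larger in magnitude.
Final answer: B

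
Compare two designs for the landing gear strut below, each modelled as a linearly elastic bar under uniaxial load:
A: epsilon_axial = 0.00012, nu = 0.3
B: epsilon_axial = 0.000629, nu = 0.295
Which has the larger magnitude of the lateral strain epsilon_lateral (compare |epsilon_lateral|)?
Model: a linearly elastic bar under uniaxial load, so epsilon_lateral = -nu·epsilon_axial (SI units).
  A: epsilon_lateral = -(0.3 × 0.00012) = -3.6 × 10⁻⁵
  B: epsilon_lateral = -(0.295 × 0.000629) = -0.0001856
|epsilon_lateral|: A = 3.6 × 10⁻⁵, B = 0.0001856, so B is larger in magnitude.
Final answer: B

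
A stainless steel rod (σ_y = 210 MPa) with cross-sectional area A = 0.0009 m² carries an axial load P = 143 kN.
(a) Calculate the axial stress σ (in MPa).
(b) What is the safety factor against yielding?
(a) Axial stress σ = P/A. Convert P = 143 kN = 143000 N.
  σ = 143000 / 0.0009 = 1.589 × 10⁸ Pa = 158.9 MPa
(b) Safety factor SF = σ_y/σ = 210 / 158.9 = 1.322
Final answer: (a) σ = 158.9 MPa, (b) SF = 1.322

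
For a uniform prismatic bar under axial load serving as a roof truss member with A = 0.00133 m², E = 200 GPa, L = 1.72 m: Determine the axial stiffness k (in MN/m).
Model: a uniform prismatic bar under axial load, so k = (A·E) / L.
Convert to SI units:
  E = 200 GPa = 2 × 10¹¹ Pa
Substitute:
  k = (0.00133 × (2 × 10¹¹)) / 1.72
  k = 1.547 × 10⁸ N/m
Convert: k = 1.547 × 10⁸ N/m = 154.7 MN/m
Final answer: k = 154.7 MN/m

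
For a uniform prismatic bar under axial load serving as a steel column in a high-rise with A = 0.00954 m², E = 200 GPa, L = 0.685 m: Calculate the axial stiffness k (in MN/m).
Model: a uniform prismatic bar under axial load, so k = (A·E) / L.
Convert to SI units:
  E = 200 GPa = 2 × 10¹¹ Pa
Substitute:
  k = (0.00954 × (2 × 10¹¹)) / 0.685
  k = 2.785 × 10⁹ N/m
Convert: k = 2.785 × 10⁹ N/m = 2785 MN/m
Final answer: k = 2785 MN/m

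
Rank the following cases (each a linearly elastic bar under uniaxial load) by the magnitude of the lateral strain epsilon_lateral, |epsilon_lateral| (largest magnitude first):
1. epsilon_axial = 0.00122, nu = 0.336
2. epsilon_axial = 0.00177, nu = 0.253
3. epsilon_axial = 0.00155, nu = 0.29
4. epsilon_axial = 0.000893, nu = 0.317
Model: a linearly elastic bar under uniaxial load, so epsilon_lateral = -nu·epsilon_axial (SI units).
  Case 1: epsilon_lateral = -(0.336 × 0.00122) = -0.0004099
  Case 2: epsilon_lateral = -(0.253 × 0.00177) = -0.0004478
  Case 3: epsilon_lateral = -(0.29 × 0.00155) = -0.0004495
  Case 4: epsilon_lateral = -(0.317 × 0.000893) = -0.0002831
Ordering by |epsilon_lateral|: 0.0004495 (case 3) > 0.0004478 (case 2) > 0.0004099 (case 1) > 0.0002831 (case 4)
Final answer: 3, 2, 1, 4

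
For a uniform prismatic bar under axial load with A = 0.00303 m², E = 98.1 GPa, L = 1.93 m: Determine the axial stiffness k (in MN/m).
Model: a uniform prismatic bar under axial load, so k = (A·E) / L.
Convert to SI units:
  E = 98.1 GPa = 9.81 × 10¹⁰ Pa
Substitute:
  k = (0.00303 × (9.81 × 10¹⁰)) / 1.93
  k = 1.54 × 10⁸ N/m
Convert: k = 1.54 × 10⁸ N/m = 154 MN/m
Final answer: k = 154 MN/m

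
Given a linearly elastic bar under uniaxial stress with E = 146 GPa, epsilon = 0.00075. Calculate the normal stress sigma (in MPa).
Model: a linearly elastic bar under uniaxial stress, so sigma = E·epsilon.
Convert to SI units:
  E = 146 GPa = 1.46 × 10¹¹ Pa
Substitute:
  sigma = (1.46 × 10¹¹) × 0.00075
  sigma = 1.095 × 10⁸ Pa
Convert: sigma = 1.095 × 10⁸ Pa = 109.5 MPa
Final answer: sigma = 109.5 MPa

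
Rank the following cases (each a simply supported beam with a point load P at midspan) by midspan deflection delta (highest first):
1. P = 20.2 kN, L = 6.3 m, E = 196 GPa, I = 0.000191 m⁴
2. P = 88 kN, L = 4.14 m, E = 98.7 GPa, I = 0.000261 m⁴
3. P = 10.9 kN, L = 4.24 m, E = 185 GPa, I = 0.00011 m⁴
Model: a simply supported beam with a point load P at midspan, so delta = (P·L^3) / (48·E·I) (SI units).
  Case 1: delta = (20200 × 6.3^3) / (48 × (1.96 × 10¹¹) × 0.000191) = 0.002811 m = 2.811 mm
  Case 2: delta = (88000 × 4.14^3) / (48 × (9.87 × 10¹⁰) × 0.000261) = 0.00505 m = 5.05 mm
  Case 3: delta = (10900 × 4.24^3) / (48 × (1.85 × 10¹¹) × 0.00011) = 0.0008506 m = 0.8506 mm
Ordering: 5.05 mm (case 2) > 2.811 mm (case 1) > 0.8506 mm (case 3)
Final answer: 2, 1, 3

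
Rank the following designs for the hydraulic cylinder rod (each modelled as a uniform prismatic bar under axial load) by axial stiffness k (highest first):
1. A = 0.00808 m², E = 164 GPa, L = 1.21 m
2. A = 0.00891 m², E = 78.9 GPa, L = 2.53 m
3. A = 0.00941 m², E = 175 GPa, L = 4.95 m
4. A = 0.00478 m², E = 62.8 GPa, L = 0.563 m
Model: a uniform prismatic bar under axial load, so k = (A·E) / L (SI units).
  Case 1: k = (0.00808 × (1.64 × 10¹¹)) / 1.21 = 1.095 × 10⁹ N/m = 1095 MN/m
  Case 2: k = (0.00891 × (7.89 × 10¹⁰)) / 2.53 = 2.779 × 10⁸ N/m = 277.9 MN/m
  Case 3: k = (0.00941 × (1.75 × 10¹¹)) / 4.95 = 3.327 × 10⁸ N/m = 332.7 MN/m
  Case 4: k = (0.00478 × (6.28 × 10¹⁰)) / 0.563 = 5.332 × 10⁸ N/m = 533.2 MN/m
Ordering: 1095 MN/m (case 1) > 533.2 MN/m (case 4) > 332.7 MN/m (case 3) > 277.9 MN/m (case 2)
Final answer: 1, 4, 3, 2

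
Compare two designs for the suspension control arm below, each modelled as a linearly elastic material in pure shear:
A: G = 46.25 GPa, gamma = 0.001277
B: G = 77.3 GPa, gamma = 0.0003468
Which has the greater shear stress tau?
Model: a linearly elastic material in pure shear, so tau = G·gamma (SI units).
  A: tau = (4.625 × 10¹⁰) × 0.001277 = 5.906 × 10⁷ Pa = 59.06 MPa
  B: tau = (7.73 × 10¹⁰) × 0.0003468 = 2.681 × 10⁷ Pa = 26.81 MPa
59.06 MPa > 26.81 MPa, so A is larger.
Final answer: A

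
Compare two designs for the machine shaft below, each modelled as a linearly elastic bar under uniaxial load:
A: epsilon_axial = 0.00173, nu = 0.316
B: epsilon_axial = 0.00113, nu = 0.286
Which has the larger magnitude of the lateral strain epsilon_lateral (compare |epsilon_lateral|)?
Model: a linearly elastic bar under uniaxial load, so epsilon_lateral = -nu·epsilon_axial (SI units).
  A: epsilon_lateral = -(0.316 × 0.00173) = -0.0005467
  B: epsilon_lateral = -(0.286 × 0.00113) = -0.0003232
|epsilon_lateral|: A = 0.0005467, B = 0.0003232, so A is larger in magnitude.
Final answer: A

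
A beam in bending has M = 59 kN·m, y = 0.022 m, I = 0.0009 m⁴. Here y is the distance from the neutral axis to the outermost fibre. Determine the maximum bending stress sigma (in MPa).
Model: a beam in bending, so sigma = (M·y) / I.
Convert to SI units:
  M = 59 kN·m = 59000 N·m
Substitute:
  sigma = (59000 × 0.022) / 0.0009
  sigma = 1.442 × 10⁶ Pa
Convert: sigma = 1.442 × 10⁶ Pa = 1.442 MPa
Final answer: sigma = 1.442 MPa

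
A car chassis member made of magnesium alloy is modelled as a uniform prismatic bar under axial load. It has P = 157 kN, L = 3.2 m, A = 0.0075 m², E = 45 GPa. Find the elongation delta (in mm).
Model: a uniform prismatic bar under axial load, so delta = (P·L) / (A·E).
Convert to SI units:
  P = 157 kN = 157000 N
  E = 45 GPa = 4.5 × 10¹⁰ Pa
Substitute:
  delta = (157000 × 3.2) / (0.0075 × (4.5 × 10¹⁰))
  delta = 0.001489 m
Convert: delta = 0.001489 m = 1.489 mm
Final answer: delta = 1.489 mm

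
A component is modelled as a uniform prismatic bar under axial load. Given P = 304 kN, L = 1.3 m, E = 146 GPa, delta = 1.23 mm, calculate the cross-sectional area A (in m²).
Model: a uniform prismatic bar under axial load, so delta = (P·L) / (A·E).
Solve for A: A = (P·L) / (delta·E).
Convert to SI units:
  P = 304 kN = 304000 N
  E = 146 GPa = 1.46 × 10¹¹ Pa
  delta = 1.23 mm = 0.00123 m
Substitute:
  A = (304000 × 1.3) / (0.00123 × (1.46 × 10¹¹))
  A = 0.002201 m²
Final answer: A = 0.002201 m²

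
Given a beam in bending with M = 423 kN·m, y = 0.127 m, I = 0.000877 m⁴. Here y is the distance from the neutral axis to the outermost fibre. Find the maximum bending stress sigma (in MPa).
Model: a beam in bending, so sigma = (M·y) / I.
Convert to SI units:
  M = 423 kN·m = 423000 N·m
Substitute:
  sigma = (423000 × 0.127) / 0.000877
  sigma = 6.126 × 10⁷ Pa
Convert: sigma = 6.126 × 10⁷ Pa = 61.26 MPa
Final answer: sigma = 61.26 MPa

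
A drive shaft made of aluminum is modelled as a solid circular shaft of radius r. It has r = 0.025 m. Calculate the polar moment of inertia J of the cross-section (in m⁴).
Model: a solid circular shaft of radius r, so J = (π·r^4) / 2.
Substitute:
  J = (π × 0.025^4) / 2
  J = 6.136 × 10⁻⁷ m⁴
Final answer: J = 6.136 × 10⁻⁷ m⁴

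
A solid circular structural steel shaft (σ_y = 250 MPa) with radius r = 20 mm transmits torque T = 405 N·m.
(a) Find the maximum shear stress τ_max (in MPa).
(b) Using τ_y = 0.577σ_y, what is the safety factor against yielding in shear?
(a) For a solid circular shaft, τ_max = T·r/J with J = π·r^4/2, i.e. τ_max = 2·T / (π·r^3). Convert r = 20 mm = 0.02 m.
  τ_max = (2 × 405) / (π × 0.02^3) = 3.223 × 10⁷ Pa = 32.23 MPa
(b) τ_y = 0.577 × 250 = 144.25 MPa
  SF = τ_y/τ_max = 144.25 / 32.23 = 4.476
Final answer: (a) τ_max = 32.23 MPa, (b) SF = 4.476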